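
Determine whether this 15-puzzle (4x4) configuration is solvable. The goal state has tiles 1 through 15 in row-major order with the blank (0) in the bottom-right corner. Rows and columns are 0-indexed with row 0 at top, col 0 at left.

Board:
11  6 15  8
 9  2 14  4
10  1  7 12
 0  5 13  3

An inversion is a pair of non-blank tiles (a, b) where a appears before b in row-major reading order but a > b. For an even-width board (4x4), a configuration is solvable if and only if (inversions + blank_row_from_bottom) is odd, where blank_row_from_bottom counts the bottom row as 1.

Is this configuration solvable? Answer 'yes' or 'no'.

Answer: yes

Derivation:
Inversions: 60
Blank is in row 3 (0-indexed from top), which is row 1 counting from the bottom (bottom = 1).
60 + 1 = 61, which is odd, so the puzzle is solvable.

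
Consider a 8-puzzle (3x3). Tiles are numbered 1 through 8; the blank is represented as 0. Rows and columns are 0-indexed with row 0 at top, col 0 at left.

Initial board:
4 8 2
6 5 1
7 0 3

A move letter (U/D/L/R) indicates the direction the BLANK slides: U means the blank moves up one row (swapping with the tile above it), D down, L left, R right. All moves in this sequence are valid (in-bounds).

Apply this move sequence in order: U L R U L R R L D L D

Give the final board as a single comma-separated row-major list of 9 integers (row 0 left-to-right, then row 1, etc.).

Answer: 4, 8, 2, 7, 6, 1, 0, 5, 3

Derivation:
After move 1 (U):
4 8 2
6 0 1
7 5 3

After move 2 (L):
4 8 2
0 6 1
7 5 3

After move 3 (R):
4 8 2
6 0 1
7 5 3

After move 4 (U):
4 0 2
6 8 1
7 5 3

After move 5 (L):
0 4 2
6 8 1
7 5 3

After move 6 (R):
4 0 2
6 8 1
7 5 3

After move 7 (R):
4 2 0
6 8 1
7 5 3

After move 8 (L):
4 0 2
6 8 1
7 5 3

After move 9 (D):
4 8 2
6 0 1
7 5 3

After move 10 (L):
4 8 2
0 6 1
7 5 3

After move 11 (D):
4 8 2
7 6 1
0 5 3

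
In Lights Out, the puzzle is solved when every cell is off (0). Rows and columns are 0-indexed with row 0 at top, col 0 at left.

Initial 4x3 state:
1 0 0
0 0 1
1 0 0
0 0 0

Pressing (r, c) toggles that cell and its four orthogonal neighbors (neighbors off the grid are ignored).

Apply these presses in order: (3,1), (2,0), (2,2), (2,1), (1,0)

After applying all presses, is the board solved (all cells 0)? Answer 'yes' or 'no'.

After press 1 at (3,1):
1 0 0
0 0 1
1 1 0
1 1 1

After press 2 at (2,0):
1 0 0
1 0 1
0 0 0
0 1 1

After press 3 at (2,2):
1 0 0
1 0 0
0 1 1
0 1 0

After press 4 at (2,1):
1 0 0
1 1 0
1 0 0
0 0 0

After press 5 at (1,0):
0 0 0
0 0 0
0 0 0
0 0 0

Lights still on: 0

Answer: yes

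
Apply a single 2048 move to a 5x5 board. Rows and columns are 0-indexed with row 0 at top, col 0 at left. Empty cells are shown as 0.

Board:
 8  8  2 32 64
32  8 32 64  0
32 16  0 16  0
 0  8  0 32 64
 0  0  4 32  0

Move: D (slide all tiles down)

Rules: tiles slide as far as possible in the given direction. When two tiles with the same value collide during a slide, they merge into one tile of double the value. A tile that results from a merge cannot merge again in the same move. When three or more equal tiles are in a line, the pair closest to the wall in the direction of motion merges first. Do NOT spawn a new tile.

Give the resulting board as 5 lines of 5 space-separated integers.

Slide down:
col 0: [8, 32, 32, 0, 0] -> [0, 0, 0, 8, 64]
col 1: [8, 8, 16, 8, 0] -> [0, 0, 16, 16, 8]
col 2: [2, 32, 0, 0, 4] -> [0, 0, 2, 32, 4]
col 3: [32, 64, 16, 32, 32] -> [0, 32, 64, 16, 64]
col 4: [64, 0, 0, 64, 0] -> [0, 0, 0, 0, 128]

Answer:   0   0   0   0   0
  0   0   0  32   0
  0  16   2  64   0
  8  16  32  16   0
 64   8   4  64 128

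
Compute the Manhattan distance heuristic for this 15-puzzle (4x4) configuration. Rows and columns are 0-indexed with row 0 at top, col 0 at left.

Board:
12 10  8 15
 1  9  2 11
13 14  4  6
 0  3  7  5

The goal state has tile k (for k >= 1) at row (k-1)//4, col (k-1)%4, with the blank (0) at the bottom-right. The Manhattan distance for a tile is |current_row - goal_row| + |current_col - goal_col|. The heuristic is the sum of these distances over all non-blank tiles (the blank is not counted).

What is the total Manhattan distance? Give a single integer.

Answer: 39

Derivation:
Tile 12: (0,0)->(2,3) = 5
Tile 10: (0,1)->(2,1) = 2
Tile 8: (0,2)->(1,3) = 2
Tile 15: (0,3)->(3,2) = 4
Tile 1: (1,0)->(0,0) = 1
Tile 9: (1,1)->(2,0) = 2
Tile 2: (1,2)->(0,1) = 2
Tile 11: (1,3)->(2,2) = 2
Tile 13: (2,0)->(3,0) = 1
Tile 14: (2,1)->(3,1) = 1
Tile 4: (2,2)->(0,3) = 3
Tile 6: (2,3)->(1,1) = 3
Tile 3: (3,1)->(0,2) = 4
Tile 7: (3,2)->(1,2) = 2
Tile 5: (3,3)->(1,0) = 5
Sum: 5 + 2 + 2 + 4 + 1 + 2 + 2 + 2 + 1 + 1 + 3 + 3 + 4 + 2 + 5 = 39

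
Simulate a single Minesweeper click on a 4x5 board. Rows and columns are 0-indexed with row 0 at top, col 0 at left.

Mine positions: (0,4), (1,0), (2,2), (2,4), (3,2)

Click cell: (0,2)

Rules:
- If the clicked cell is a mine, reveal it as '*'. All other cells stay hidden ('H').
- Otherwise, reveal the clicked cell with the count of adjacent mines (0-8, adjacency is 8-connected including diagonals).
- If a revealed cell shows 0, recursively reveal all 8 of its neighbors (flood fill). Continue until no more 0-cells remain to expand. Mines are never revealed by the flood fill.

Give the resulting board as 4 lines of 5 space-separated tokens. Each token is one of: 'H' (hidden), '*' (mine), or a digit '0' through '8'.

H 1 0 1 H
H 2 1 3 H
H H H H H
H H H H H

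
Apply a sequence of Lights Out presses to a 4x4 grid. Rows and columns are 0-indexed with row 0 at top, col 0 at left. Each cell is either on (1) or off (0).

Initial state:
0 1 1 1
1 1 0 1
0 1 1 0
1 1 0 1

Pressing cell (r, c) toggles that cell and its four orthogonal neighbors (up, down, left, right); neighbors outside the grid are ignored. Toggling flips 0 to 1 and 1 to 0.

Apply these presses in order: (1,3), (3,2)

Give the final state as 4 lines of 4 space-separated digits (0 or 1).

After press 1 at (1,3):
0 1 1 0
1 1 1 0
0 1 1 1
1 1 0 1

After press 2 at (3,2):
0 1 1 0
1 1 1 0
0 1 0 1
1 0 1 0

Answer: 0 1 1 0
1 1 1 0
0 1 0 1
1 0 1 0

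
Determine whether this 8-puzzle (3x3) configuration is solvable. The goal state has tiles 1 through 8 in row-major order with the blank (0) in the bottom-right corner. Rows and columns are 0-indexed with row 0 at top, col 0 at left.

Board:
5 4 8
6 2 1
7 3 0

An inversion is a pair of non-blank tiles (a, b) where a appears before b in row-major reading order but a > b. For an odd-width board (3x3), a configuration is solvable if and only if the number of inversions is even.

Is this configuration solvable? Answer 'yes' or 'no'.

Answer: no

Derivation:
Inversions (pairs i<j in row-major order where tile[i] > tile[j] > 0): 17
17 is odd, so the puzzle is not solvable.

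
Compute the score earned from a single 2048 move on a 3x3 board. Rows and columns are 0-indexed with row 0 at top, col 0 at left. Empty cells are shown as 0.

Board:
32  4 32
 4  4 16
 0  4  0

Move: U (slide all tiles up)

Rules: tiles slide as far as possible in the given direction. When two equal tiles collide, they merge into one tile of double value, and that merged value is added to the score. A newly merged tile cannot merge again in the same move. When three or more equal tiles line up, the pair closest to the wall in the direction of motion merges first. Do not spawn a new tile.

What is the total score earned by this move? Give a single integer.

Slide up:
col 0: [32, 4, 0] -> [32, 4, 0]  score +0 (running 0)
col 1: [4, 4, 4] -> [8, 4, 0]  score +8 (running 8)
col 2: [32, 16, 0] -> [32, 16, 0]  score +0 (running 8)
Board after move:
32  8 32
 4  4 16
 0  0  0

Answer: 8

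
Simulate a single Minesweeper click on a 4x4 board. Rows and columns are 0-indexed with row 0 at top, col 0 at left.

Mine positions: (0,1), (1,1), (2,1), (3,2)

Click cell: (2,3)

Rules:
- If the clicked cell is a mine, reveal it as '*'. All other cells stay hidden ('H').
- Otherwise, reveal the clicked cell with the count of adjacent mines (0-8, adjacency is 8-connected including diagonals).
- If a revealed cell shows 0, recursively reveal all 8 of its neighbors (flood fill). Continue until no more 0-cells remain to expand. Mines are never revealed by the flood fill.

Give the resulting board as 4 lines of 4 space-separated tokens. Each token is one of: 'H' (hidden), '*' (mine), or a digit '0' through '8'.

H H H H
H H H H
H H H 1
H H H H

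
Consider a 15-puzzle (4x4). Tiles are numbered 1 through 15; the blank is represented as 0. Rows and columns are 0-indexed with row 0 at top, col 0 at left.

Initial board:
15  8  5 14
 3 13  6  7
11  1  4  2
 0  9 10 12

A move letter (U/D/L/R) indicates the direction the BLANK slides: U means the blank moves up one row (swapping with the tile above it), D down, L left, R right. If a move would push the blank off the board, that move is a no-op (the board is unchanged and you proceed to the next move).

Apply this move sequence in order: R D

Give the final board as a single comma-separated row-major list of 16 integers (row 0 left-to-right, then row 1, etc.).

Answer: 15, 8, 5, 14, 3, 13, 6, 7, 11, 1, 4, 2, 9, 0, 10, 12

Derivation:
After move 1 (R):
15  8  5 14
 3 13  6  7
11  1  4  2
 9  0 10 12

After move 2 (D):
15  8  5 14
 3 13  6  7
11  1  4  2
 9  0 10 12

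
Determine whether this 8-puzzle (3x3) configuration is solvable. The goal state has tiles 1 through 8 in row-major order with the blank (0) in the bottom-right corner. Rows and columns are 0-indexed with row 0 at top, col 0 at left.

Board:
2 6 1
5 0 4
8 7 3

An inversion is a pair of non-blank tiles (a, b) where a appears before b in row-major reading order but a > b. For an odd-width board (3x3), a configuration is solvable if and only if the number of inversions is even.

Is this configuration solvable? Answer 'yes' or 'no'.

Answer: no

Derivation:
Inversions (pairs i<j in row-major order where tile[i] > tile[j] > 0): 11
11 is odd, so the puzzle is not solvable.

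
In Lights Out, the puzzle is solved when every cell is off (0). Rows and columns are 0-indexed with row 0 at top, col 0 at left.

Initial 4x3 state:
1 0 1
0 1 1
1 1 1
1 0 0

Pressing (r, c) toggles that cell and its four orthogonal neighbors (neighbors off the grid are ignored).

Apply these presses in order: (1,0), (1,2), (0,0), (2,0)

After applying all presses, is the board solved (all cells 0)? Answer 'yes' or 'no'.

After press 1 at (1,0):
0 0 1
1 0 1
0 1 1
1 0 0

After press 2 at (1,2):
0 0 0
1 1 0
0 1 0
1 0 0

After press 3 at (0,0):
1 1 0
0 1 0
0 1 0
1 0 0

After press 4 at (2,0):
1 1 0
1 1 0
1 0 0
0 0 0

Lights still on: 5

Answer: no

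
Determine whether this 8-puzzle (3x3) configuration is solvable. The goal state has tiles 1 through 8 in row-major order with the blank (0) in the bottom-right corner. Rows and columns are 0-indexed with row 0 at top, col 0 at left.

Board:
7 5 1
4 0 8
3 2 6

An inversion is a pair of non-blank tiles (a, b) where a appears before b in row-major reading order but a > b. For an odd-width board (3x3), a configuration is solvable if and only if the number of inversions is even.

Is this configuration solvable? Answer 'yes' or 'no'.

Answer: yes

Derivation:
Inversions (pairs i<j in row-major order where tile[i] > tile[j] > 0): 16
16 is even, so the puzzle is solvable.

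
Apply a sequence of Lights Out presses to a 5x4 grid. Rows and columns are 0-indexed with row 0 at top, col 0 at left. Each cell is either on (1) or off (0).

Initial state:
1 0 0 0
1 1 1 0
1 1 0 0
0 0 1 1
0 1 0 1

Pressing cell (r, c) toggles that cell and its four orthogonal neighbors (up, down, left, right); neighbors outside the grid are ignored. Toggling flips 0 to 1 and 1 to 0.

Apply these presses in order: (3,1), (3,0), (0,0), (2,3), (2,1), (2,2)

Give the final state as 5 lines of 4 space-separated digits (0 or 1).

After press 1 at (3,1):
1 0 0 0
1 1 1 0
1 0 0 0
1 1 0 1
0 0 0 1

After press 2 at (3,0):
1 0 0 0
1 1 1 0
0 0 0 0
0 0 0 1
1 0 0 1

After press 3 at (0,0):
0 1 0 0
0 1 1 0
0 0 0 0
0 0 0 1
1 0 0 1

After press 4 at (2,3):
0 1 0 0
0 1 1 1
0 0 1 1
0 0 0 0
1 0 0 1

After press 5 at (2,1):
0 1 0 0
0 0 1 1
1 1 0 1
0 1 0 0
1 0 0 1

After press 6 at (2,2):
0 1 0 0
0 0 0 1
1 0 1 0
0 1 1 0
1 0 0 1

Answer: 0 1 0 0
0 0 0 1
1 0 1 0
0 1 1 0
1 0 0 1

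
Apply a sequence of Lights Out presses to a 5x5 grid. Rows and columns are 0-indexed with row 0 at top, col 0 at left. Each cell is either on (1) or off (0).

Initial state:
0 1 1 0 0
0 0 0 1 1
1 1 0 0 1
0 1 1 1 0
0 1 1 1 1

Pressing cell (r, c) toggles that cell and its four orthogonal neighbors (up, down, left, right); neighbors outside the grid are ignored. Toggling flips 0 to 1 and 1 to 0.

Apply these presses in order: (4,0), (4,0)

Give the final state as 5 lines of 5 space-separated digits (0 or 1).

After press 1 at (4,0):
0 1 1 0 0
0 0 0 1 1
1 1 0 0 1
1 1 1 1 0
1 0 1 1 1

After press 2 at (4,0):
0 1 1 0 0
0 0 0 1 1
1 1 0 0 1
0 1 1 1 0
0 1 1 1 1

Answer: 0 1 1 0 0
0 0 0 1 1
1 1 0 0 1
0 1 1 1 0
0 1 1 1 1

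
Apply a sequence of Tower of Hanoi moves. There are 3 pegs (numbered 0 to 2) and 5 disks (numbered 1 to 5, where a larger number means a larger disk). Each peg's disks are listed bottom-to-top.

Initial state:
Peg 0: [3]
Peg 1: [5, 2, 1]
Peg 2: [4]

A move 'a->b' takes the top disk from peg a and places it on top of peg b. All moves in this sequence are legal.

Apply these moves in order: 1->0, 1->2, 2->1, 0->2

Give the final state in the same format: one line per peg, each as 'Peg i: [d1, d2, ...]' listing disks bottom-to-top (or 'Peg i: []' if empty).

Answer: Peg 0: [3]
Peg 1: [5, 2]
Peg 2: [4, 1]

Derivation:
After move 1 (1->0):
Peg 0: [3, 1]
Peg 1: [5, 2]
Peg 2: [4]

After move 2 (1->2):
Peg 0: [3, 1]
Peg 1: [5]
Peg 2: [4, 2]

After move 3 (2->1):
Peg 0: [3, 1]
Peg 1: [5, 2]
Peg 2: [4]

After move 4 (0->2):
Peg 0: [3]
Peg 1: [5, 2]
Peg 2: [4, 1]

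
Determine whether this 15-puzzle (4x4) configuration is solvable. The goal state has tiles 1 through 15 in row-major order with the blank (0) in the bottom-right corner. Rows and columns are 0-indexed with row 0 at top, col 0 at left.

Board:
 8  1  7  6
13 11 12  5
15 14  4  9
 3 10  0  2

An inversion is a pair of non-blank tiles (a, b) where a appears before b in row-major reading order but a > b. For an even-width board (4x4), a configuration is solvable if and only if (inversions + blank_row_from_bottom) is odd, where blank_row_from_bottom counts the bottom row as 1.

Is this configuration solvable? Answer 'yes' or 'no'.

Answer: yes

Derivation:
Inversions: 56
Blank is in row 3 (0-indexed from top), which is row 1 counting from the bottom (bottom = 1).
56 + 1 = 57, which is odd, so the puzzle is solvable.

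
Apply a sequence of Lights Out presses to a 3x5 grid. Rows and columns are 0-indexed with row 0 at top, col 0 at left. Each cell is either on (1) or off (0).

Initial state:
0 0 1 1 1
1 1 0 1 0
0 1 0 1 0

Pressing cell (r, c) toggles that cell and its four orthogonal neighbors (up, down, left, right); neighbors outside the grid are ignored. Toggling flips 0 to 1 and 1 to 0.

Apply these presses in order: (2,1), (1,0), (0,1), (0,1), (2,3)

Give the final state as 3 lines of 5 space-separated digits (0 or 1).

Answer: 1 0 1 1 1
0 1 0 0 0
0 0 0 0 1

Derivation:
After press 1 at (2,1):
0 0 1 1 1
1 0 0 1 0
1 0 1 1 0

After press 2 at (1,0):
1 0 1 1 1
0 1 0 1 0
0 0 1 1 0

After press 3 at (0,1):
0 1 0 1 1
0 0 0 1 0
0 0 1 1 0

After press 4 at (0,1):
1 0 1 1 1
0 1 0 1 0
0 0 1 1 0

After press 5 at (2,3):
1 0 1 1 1
0 1 0 0 0
0 0 0 0 1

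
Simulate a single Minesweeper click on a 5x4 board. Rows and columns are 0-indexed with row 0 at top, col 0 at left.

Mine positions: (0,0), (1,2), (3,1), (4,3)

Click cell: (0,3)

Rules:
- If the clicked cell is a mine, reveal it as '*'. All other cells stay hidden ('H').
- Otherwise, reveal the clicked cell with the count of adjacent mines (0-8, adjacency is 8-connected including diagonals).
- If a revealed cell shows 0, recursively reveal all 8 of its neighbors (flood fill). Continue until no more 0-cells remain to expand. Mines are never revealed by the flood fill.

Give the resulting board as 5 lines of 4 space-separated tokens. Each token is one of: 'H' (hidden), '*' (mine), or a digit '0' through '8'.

H H H 1
H H H H
H H H H
H H H H
H H H H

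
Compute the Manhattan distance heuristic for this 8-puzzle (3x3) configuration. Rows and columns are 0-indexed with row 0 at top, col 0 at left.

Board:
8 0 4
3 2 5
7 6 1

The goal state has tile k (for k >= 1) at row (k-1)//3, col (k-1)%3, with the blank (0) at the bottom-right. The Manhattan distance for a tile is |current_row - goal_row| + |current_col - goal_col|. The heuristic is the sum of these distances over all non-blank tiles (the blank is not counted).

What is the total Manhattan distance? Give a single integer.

Answer: 17

Derivation:
Tile 8: (0,0)->(2,1) = 3
Tile 4: (0,2)->(1,0) = 3
Tile 3: (1,0)->(0,2) = 3
Tile 2: (1,1)->(0,1) = 1
Tile 5: (1,2)->(1,1) = 1
Tile 7: (2,0)->(2,0) = 0
Tile 6: (2,1)->(1,2) = 2
Tile 1: (2,2)->(0,0) = 4
Sum: 3 + 3 + 3 + 1 + 1 + 0 + 2 + 4 = 17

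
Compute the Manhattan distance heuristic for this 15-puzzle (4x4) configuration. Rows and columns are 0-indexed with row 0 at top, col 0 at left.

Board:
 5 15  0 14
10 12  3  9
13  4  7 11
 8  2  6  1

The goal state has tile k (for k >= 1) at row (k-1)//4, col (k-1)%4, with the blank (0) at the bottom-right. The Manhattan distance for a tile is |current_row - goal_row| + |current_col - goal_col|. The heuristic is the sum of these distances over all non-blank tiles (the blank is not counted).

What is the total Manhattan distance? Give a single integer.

Tile 5: (0,0)->(1,0) = 1
Tile 15: (0,1)->(3,2) = 4
Tile 14: (0,3)->(3,1) = 5
Tile 10: (1,0)->(2,1) = 2
Tile 12: (1,1)->(2,3) = 3
Tile 3: (1,2)->(0,2) = 1
Tile 9: (1,3)->(2,0) = 4
Tile 13: (2,0)->(3,0) = 1
Tile 4: (2,1)->(0,3) = 4
Tile 7: (2,2)->(1,2) = 1
Tile 11: (2,3)->(2,2) = 1
Tile 8: (3,0)->(1,3) = 5
Tile 2: (3,1)->(0,1) = 3
Tile 6: (3,2)->(1,1) = 3
Tile 1: (3,3)->(0,0) = 6
Sum: 1 + 4 + 5 + 2 + 3 + 1 + 4 + 1 + 4 + 1 + 1 + 5 + 3 + 3 + 6 = 44

Answer: 44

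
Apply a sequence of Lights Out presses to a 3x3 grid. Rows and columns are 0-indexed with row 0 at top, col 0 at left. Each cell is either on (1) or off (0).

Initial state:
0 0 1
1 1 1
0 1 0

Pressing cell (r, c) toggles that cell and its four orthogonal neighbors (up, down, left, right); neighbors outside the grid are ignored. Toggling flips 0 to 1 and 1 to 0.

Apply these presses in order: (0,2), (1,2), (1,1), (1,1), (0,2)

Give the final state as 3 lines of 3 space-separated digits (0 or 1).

After press 1 at (0,2):
0 1 0
1 1 0
0 1 0

After press 2 at (1,2):
0 1 1
1 0 1
0 1 1

After press 3 at (1,1):
0 0 1
0 1 0
0 0 1

After press 4 at (1,1):
0 1 1
1 0 1
0 1 1

After press 5 at (0,2):
0 0 0
1 0 0
0 1 1

Answer: 0 0 0
1 0 0
0 1 1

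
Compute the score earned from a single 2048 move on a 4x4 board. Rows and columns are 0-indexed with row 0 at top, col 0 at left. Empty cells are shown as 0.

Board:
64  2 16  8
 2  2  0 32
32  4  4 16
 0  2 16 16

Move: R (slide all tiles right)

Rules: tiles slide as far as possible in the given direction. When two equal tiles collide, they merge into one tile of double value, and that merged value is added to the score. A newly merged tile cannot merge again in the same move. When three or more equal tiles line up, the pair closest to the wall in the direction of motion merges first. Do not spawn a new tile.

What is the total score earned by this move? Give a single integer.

Slide right:
row 0: [64, 2, 16, 8] -> [64, 2, 16, 8]  score +0 (running 0)
row 1: [2, 2, 0, 32] -> [0, 0, 4, 32]  score +4 (running 4)
row 2: [32, 4, 4, 16] -> [0, 32, 8, 16]  score +8 (running 12)
row 3: [0, 2, 16, 16] -> [0, 0, 2, 32]  score +32 (running 44)
Board after move:
64  2 16  8
 0  0  4 32
 0 32  8 16
 0  0  2 32

Answer: 44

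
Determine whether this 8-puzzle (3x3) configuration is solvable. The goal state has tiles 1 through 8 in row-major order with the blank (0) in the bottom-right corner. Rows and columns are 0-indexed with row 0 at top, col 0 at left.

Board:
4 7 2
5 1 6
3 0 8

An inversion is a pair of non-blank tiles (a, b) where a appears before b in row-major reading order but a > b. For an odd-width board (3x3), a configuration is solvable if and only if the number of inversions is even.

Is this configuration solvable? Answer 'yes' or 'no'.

Inversions (pairs i<j in row-major order where tile[i] > tile[j] > 0): 12
12 is even, so the puzzle is solvable.

Answer: yes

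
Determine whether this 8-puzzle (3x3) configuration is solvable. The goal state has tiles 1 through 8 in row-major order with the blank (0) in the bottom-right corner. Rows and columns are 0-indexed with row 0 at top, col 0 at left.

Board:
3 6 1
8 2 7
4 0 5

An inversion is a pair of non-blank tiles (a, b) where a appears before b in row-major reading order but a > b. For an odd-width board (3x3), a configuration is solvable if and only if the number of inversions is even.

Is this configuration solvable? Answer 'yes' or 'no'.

Answer: yes

Derivation:
Inversions (pairs i<j in row-major order where tile[i] > tile[j] > 0): 12
12 is even, so the puzzle is solvable.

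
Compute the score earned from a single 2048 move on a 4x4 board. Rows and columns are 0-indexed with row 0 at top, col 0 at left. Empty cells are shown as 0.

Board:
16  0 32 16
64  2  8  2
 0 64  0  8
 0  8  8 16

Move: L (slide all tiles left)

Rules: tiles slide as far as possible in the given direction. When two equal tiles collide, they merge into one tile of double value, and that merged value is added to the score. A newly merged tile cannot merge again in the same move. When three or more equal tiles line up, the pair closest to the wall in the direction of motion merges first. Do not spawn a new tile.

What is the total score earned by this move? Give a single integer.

Slide left:
row 0: [16, 0, 32, 16] -> [16, 32, 16, 0]  score +0 (running 0)
row 1: [64, 2, 8, 2] -> [64, 2, 8, 2]  score +0 (running 0)
row 2: [0, 64, 0, 8] -> [64, 8, 0, 0]  score +0 (running 0)
row 3: [0, 8, 8, 16] -> [16, 16, 0, 0]  score +16 (running 16)
Board after move:
16 32 16  0
64  2  8  2
64  8  0  0
16 16  0  0

Answer: 16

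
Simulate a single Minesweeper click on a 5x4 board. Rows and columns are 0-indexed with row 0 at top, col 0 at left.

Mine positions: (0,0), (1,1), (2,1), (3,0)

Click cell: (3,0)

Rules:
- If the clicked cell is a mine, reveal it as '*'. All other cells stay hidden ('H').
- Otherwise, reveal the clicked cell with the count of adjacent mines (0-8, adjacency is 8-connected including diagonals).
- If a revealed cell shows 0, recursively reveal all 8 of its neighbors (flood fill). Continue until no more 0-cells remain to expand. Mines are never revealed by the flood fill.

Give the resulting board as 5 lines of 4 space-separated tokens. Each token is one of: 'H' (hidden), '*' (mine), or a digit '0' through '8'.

H H H H
H H H H
H H H H
* H H H
H H H H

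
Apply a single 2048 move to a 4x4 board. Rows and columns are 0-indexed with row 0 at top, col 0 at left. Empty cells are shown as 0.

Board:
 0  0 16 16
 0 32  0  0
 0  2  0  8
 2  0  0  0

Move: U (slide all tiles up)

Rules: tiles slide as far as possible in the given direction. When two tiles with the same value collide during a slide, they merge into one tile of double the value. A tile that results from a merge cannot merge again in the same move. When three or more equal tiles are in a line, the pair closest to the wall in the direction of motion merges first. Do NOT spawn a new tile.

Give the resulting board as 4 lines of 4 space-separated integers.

Answer:  2 32 16 16
 0  2  0  8
 0  0  0  0
 0  0  0  0

Derivation:
Slide up:
col 0: [0, 0, 0, 2] -> [2, 0, 0, 0]
col 1: [0, 32, 2, 0] -> [32, 2, 0, 0]
col 2: [16, 0, 0, 0] -> [16, 0, 0, 0]
col 3: [16, 0, 8, 0] -> [16, 8, 0, 0]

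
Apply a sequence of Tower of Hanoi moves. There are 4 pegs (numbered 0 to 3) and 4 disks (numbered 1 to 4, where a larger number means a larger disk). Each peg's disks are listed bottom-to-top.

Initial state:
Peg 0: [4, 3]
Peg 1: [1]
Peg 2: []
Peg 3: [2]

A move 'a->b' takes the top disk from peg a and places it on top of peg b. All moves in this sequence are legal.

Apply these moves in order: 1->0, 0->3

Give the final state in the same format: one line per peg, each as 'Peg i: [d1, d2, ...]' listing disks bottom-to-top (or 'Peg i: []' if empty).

After move 1 (1->0):
Peg 0: [4, 3, 1]
Peg 1: []
Peg 2: []
Peg 3: [2]

After move 2 (0->3):
Peg 0: [4, 3]
Peg 1: []
Peg 2: []
Peg 3: [2, 1]

Answer: Peg 0: [4, 3]
Peg 1: []
Peg 2: []
Peg 3: [2, 1]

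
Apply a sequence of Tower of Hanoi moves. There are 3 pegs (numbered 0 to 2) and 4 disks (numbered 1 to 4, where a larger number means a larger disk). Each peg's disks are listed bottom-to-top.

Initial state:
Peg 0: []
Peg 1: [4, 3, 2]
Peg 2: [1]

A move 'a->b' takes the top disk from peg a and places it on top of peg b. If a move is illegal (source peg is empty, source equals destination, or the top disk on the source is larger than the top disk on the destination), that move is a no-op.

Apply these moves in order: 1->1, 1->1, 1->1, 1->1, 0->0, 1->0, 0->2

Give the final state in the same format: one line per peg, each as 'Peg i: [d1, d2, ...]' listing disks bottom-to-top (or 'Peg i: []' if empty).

Answer: Peg 0: [2]
Peg 1: [4, 3]
Peg 2: [1]

Derivation:
After move 1 (1->1):
Peg 0: []
Peg 1: [4, 3, 2]
Peg 2: [1]

After move 2 (1->1):
Peg 0: []
Peg 1: [4, 3, 2]
Peg 2: [1]

After move 3 (1->1):
Peg 0: []
Peg 1: [4, 3, 2]
Peg 2: [1]

After move 4 (1->1):
Peg 0: []
Peg 1: [4, 3, 2]
Peg 2: [1]

After move 5 (0->0):
Peg 0: []
Peg 1: [4, 3, 2]
Peg 2: [1]

After move 6 (1->0):
Peg 0: [2]
Peg 1: [4, 3]
Peg 2: [1]

After move 7 (0->2):
Peg 0: [2]
Peg 1: [4, 3]
Peg 2: [1]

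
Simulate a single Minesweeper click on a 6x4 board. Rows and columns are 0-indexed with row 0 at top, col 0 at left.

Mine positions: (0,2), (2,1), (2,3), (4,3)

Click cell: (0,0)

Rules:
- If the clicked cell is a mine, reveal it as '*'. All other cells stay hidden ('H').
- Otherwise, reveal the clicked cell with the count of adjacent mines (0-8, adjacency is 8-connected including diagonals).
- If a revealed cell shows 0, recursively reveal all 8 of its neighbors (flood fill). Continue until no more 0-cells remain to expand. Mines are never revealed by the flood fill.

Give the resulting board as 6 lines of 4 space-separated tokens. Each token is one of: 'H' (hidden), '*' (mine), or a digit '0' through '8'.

0 1 H H
1 2 H H
H H H H
H H H H
H H H H
H H H H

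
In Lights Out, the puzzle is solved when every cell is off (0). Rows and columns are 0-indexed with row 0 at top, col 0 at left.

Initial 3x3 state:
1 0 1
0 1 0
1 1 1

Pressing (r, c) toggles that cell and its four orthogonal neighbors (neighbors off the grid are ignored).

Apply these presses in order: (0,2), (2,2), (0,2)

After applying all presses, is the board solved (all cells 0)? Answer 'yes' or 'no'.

Answer: no

Derivation:
After press 1 at (0,2):
1 1 0
0 1 1
1 1 1

After press 2 at (2,2):
1 1 0
0 1 0
1 0 0

After press 3 at (0,2):
1 0 1
0 1 1
1 0 0

Lights still on: 5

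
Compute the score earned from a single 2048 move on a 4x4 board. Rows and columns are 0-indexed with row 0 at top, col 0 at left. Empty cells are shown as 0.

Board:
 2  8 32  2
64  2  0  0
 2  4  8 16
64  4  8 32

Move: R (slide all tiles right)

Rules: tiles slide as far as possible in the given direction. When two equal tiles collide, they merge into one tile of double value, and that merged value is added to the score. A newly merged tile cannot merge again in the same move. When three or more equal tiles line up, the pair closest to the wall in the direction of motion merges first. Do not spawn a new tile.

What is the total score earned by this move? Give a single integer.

Slide right:
row 0: [2, 8, 32, 2] -> [2, 8, 32, 2]  score +0 (running 0)
row 1: [64, 2, 0, 0] -> [0, 0, 64, 2]  score +0 (running 0)
row 2: [2, 4, 8, 16] -> [2, 4, 8, 16]  score +0 (running 0)
row 3: [64, 4, 8, 32] -> [64, 4, 8, 32]  score +0 (running 0)
Board after move:
 2  8 32  2
 0  0 64  2
 2  4  8 16
64  4  8 32

Answer: 0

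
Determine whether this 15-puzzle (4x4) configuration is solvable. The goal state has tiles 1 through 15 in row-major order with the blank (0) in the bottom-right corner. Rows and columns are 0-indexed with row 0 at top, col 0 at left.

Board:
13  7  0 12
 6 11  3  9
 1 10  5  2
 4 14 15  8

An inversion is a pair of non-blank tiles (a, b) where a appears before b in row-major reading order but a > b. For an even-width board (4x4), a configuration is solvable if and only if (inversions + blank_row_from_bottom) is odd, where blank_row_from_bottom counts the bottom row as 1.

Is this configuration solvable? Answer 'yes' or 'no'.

Answer: no

Derivation:
Inversions: 56
Blank is in row 0 (0-indexed from top), which is row 4 counting from the bottom (bottom = 1).
56 + 4 = 60, which is even, so the puzzle is not solvable.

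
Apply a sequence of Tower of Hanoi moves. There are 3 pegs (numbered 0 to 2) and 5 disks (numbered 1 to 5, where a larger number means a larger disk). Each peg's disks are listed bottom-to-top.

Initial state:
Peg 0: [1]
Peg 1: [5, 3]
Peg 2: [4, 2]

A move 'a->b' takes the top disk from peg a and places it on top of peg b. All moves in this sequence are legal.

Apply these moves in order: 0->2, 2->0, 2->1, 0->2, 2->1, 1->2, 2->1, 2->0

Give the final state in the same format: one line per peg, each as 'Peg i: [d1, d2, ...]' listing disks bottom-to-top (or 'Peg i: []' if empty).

Answer: Peg 0: [4]
Peg 1: [5, 3, 2, 1]
Peg 2: []

Derivation:
After move 1 (0->2):
Peg 0: []
Peg 1: [5, 3]
Peg 2: [4, 2, 1]

After move 2 (2->0):
Peg 0: [1]
Peg 1: [5, 3]
Peg 2: [4, 2]

After move 3 (2->1):
Peg 0: [1]
Peg 1: [5, 3, 2]
Peg 2: [4]

After move 4 (0->2):
Peg 0: []
Peg 1: [5, 3, 2]
Peg 2: [4, 1]

After move 5 (2->1):
Peg 0: []
Peg 1: [5, 3, 2, 1]
Peg 2: [4]

After move 6 (1->2):
Peg 0: []
Peg 1: [5, 3, 2]
Peg 2: [4, 1]

After move 7 (2->1):
Peg 0: []
Peg 1: [5, 3, 2, 1]
Peg 2: [4]

After move 8 (2->0):
Peg 0: [4]
Peg 1: [5, 3, 2, 1]
Peg 2: []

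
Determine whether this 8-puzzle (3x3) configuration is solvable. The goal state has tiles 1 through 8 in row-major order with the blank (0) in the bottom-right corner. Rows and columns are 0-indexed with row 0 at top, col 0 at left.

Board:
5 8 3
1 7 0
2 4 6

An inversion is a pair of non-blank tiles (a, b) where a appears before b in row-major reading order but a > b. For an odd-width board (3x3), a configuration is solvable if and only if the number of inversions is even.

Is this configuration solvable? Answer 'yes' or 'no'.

Inversions (pairs i<j in row-major order where tile[i] > tile[j] > 0): 15
15 is odd, so the puzzle is not solvable.

Answer: no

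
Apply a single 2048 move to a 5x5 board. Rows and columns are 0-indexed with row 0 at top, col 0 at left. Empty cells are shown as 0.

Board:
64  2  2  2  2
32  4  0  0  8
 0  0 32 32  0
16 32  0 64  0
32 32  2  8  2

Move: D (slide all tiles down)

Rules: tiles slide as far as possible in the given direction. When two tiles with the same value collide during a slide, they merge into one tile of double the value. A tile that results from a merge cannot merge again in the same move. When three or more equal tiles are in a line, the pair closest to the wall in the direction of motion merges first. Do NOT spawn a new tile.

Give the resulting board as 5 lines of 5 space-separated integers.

Answer:  0  0  0  0  0
64  0  0  2  0
32  2  2 32  2
16  4 32 64  8
32 64  2  8  2

Derivation:
Slide down:
col 0: [64, 32, 0, 16, 32] -> [0, 64, 32, 16, 32]
col 1: [2, 4, 0, 32, 32] -> [0, 0, 2, 4, 64]
col 2: [2, 0, 32, 0, 2] -> [0, 0, 2, 32, 2]
col 3: [2, 0, 32, 64, 8] -> [0, 2, 32, 64, 8]
col 4: [2, 8, 0, 0, 2] -> [0, 0, 2, 8, 2]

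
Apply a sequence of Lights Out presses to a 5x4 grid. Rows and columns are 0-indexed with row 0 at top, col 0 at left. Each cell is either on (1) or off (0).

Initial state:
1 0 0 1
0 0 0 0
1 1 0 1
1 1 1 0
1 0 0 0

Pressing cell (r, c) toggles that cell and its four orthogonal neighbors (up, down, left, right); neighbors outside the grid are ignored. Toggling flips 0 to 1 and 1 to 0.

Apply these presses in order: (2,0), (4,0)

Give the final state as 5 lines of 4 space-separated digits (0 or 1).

After press 1 at (2,0):
1 0 0 1
1 0 0 0
0 0 0 1
0 1 1 0
1 0 0 0

After press 2 at (4,0):
1 0 0 1
1 0 0 0
0 0 0 1
1 1 1 0
0 1 0 0

Answer: 1 0 0 1
1 0 0 0
0 0 0 1
1 1 1 0
0 1 0 0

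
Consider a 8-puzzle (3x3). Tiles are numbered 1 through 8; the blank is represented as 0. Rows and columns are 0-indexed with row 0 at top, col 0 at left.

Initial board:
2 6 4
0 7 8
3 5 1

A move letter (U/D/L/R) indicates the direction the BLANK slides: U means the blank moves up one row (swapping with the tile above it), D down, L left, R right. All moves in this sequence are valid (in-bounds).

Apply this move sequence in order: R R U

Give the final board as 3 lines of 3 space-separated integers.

After move 1 (R):
2 6 4
7 0 8
3 5 1

After move 2 (R):
2 6 4
7 8 0
3 5 1

After move 3 (U):
2 6 0
7 8 4
3 5 1

Answer: 2 6 0
7 8 4
3 5 1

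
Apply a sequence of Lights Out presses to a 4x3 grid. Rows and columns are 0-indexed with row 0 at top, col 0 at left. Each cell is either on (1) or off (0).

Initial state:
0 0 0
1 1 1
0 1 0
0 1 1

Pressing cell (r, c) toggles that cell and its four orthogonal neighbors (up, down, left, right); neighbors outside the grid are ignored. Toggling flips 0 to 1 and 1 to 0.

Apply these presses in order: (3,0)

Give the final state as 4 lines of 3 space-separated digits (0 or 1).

After press 1 at (3,0):
0 0 0
1 1 1
1 1 0
1 0 1

Answer: 0 0 0
1 1 1
1 1 0
1 0 1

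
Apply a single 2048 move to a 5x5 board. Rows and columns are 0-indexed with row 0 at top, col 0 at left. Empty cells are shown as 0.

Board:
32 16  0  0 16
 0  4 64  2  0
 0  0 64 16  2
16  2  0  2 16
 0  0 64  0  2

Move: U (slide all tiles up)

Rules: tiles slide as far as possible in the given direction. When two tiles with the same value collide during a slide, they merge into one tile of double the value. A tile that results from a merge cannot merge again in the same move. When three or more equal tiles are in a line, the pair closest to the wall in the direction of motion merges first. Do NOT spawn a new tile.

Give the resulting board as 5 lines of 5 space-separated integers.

Slide up:
col 0: [32, 0, 0, 16, 0] -> [32, 16, 0, 0, 0]
col 1: [16, 4, 0, 2, 0] -> [16, 4, 2, 0, 0]
col 2: [0, 64, 64, 0, 64] -> [128, 64, 0, 0, 0]
col 3: [0, 2, 16, 2, 0] -> [2, 16, 2, 0, 0]
col 4: [16, 0, 2, 16, 2] -> [16, 2, 16, 2, 0]

Answer:  32  16 128   2  16
 16   4  64  16   2
  0   2   0   2  16
  0   0   0   0   2
  0   0   0   0   0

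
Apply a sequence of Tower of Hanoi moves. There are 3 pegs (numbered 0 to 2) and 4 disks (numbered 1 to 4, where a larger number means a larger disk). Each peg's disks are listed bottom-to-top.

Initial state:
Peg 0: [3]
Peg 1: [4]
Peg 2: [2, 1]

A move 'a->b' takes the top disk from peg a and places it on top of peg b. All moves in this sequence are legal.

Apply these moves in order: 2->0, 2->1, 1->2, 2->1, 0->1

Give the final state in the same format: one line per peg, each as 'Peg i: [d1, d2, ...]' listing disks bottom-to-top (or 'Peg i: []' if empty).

Answer: Peg 0: [3]
Peg 1: [4, 2, 1]
Peg 2: []

Derivation:
After move 1 (2->0):
Peg 0: [3, 1]
Peg 1: [4]
Peg 2: [2]

After move 2 (2->1):
Peg 0: [3, 1]
Peg 1: [4, 2]
Peg 2: []

After move 3 (1->2):
Peg 0: [3, 1]
Peg 1: [4]
Peg 2: [2]

After move 4 (2->1):
Peg 0: [3, 1]
Peg 1: [4, 2]
Peg 2: []

After move 5 (0->1):
Peg 0: [3]
Peg 1: [4, 2, 1]
Peg 2: []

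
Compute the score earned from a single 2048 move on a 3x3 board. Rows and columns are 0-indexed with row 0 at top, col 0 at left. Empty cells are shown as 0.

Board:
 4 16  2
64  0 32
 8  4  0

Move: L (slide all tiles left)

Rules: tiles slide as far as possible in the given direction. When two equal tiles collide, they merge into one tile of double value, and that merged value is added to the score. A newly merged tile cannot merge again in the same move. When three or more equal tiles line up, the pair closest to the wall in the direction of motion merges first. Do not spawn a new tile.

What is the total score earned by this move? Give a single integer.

Slide left:
row 0: [4, 16, 2] -> [4, 16, 2]  score +0 (running 0)
row 1: [64, 0, 32] -> [64, 32, 0]  score +0 (running 0)
row 2: [8, 4, 0] -> [8, 4, 0]  score +0 (running 0)
Board after move:
 4 16  2
64 32  0
 8  4  0

Answer: 0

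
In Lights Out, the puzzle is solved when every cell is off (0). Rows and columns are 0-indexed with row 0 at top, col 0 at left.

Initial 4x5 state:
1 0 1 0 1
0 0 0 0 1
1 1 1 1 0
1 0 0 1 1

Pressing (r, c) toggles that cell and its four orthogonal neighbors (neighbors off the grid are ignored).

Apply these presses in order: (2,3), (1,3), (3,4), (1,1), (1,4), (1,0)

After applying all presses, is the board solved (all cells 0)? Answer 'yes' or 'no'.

After press 1 at (2,3):
1 0 1 0 1
0 0 0 1 1
1 1 0 0 1
1 0 0 0 1

After press 2 at (1,3):
1 0 1 1 1
0 0 1 0 0
1 1 0 1 1
1 0 0 0 1

After press 3 at (3,4):
1 0 1 1 1
0 0 1 0 0
1 1 0 1 0
1 0 0 1 0

After press 4 at (1,1):
1 1 1 1 1
1 1 0 0 0
1 0 0 1 0
1 0 0 1 0

After press 5 at (1,4):
1 1 1 1 0
1 1 0 1 1
1 0 0 1 1
1 0 0 1 0

After press 6 at (1,0):
0 1 1 1 0
0 0 0 1 1
0 0 0 1 1
1 0 0 1 0

Lights still on: 9

Answer: no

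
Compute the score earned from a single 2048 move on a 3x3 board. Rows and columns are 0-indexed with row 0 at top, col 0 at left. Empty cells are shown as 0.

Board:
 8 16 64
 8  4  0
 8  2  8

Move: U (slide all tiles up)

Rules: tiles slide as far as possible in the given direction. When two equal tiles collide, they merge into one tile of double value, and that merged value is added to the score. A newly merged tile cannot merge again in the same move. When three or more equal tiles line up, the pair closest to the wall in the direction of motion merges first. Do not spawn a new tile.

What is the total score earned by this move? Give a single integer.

Answer: 16

Derivation:
Slide up:
col 0: [8, 8, 8] -> [16, 8, 0]  score +16 (running 16)
col 1: [16, 4, 2] -> [16, 4, 2]  score +0 (running 16)
col 2: [64, 0, 8] -> [64, 8, 0]  score +0 (running 16)
Board after move:
16 16 64
 8  4  8
 0  2  0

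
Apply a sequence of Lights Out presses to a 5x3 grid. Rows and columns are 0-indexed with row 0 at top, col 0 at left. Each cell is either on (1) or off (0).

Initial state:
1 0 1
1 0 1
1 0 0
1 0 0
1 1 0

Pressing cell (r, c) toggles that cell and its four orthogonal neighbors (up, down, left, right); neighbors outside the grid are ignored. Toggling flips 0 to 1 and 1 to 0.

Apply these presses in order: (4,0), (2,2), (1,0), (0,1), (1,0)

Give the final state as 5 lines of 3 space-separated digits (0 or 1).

After press 1 at (4,0):
1 0 1
1 0 1
1 0 0
0 0 0
0 0 0

After press 2 at (2,2):
1 0 1
1 0 0
1 1 1
0 0 1
0 0 0

After press 3 at (1,0):
0 0 1
0 1 0
0 1 1
0 0 1
0 0 0

After press 4 at (0,1):
1 1 0
0 0 0
0 1 1
0 0 1
0 0 0

After press 5 at (1,0):
0 1 0
1 1 0
1 1 1
0 0 1
0 0 0

Answer: 0 1 0
1 1 0
1 1 1
0 0 1
0 0 0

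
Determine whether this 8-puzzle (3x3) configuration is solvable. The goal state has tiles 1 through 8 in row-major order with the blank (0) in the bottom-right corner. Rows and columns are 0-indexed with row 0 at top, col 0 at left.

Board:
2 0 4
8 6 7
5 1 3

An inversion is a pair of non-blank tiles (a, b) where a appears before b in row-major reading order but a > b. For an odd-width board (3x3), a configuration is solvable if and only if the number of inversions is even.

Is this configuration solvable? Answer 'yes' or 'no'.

Answer: yes

Derivation:
Inversions (pairs i<j in row-major order where tile[i] > tile[j] > 0): 16
16 is even, so the puzzle is solvable.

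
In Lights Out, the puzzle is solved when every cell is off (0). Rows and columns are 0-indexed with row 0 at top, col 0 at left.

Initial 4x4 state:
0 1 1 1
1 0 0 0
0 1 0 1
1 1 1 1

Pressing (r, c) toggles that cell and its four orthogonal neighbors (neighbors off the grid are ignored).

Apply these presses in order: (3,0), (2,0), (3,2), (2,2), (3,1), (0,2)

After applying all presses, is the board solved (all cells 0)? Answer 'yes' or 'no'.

After press 1 at (3,0):
0 1 1 1
1 0 0 0
1 1 0 1
0 0 1 1

After press 2 at (2,0):
0 1 1 1
0 0 0 0
0 0 0 1
1 0 1 1

After press 3 at (3,2):
0 1 1 1
0 0 0 0
0 0 1 1
1 1 0 0

After press 4 at (2,2):
0 1 1 1
0 0 1 0
0 1 0 0
1 1 1 0

After press 5 at (3,1):
0 1 1 1
0 0 1 0
0 0 0 0
0 0 0 0

After press 6 at (0,2):
0 0 0 0
0 0 0 0
0 0 0 0
0 0 0 0

Lights still on: 0

Answer: yes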